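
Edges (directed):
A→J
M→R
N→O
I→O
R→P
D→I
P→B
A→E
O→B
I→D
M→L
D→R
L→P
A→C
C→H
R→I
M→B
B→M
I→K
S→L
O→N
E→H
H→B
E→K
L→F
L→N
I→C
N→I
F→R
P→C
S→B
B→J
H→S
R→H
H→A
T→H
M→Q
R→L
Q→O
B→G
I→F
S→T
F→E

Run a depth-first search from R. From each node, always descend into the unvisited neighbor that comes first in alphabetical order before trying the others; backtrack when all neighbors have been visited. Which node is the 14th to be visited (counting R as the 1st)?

I

Visit R
R → H
H → A
A → C
A → E
E → K
A → J
H → B
B → G
B → M
M → L
L → F
L → N
N → I
I → D
I → O
L → P
M → Q
H → S
S → T

Visit order: R, H, A, C, E, K, J, B, G, M, L, F, N, I, D, O, P, Q, S, T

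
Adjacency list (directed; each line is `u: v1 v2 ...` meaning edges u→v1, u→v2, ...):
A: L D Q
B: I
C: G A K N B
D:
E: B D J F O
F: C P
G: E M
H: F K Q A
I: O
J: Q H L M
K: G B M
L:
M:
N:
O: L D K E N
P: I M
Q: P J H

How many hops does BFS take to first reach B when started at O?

Level 0: O
Level 1: D, E, K, L, N
Level 2: B, F, G, J, M
Level 3: C, H, I, P, Q
Level 4: A
B first appears at level 2.

2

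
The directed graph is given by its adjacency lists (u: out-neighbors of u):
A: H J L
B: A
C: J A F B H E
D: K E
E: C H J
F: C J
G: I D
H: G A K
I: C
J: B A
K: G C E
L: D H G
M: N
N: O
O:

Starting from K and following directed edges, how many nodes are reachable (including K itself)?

12

BFS from K visits: K, G, C, E, I, D, J, A, F, B, H, L
Reachable nodes: 12 of 15 total.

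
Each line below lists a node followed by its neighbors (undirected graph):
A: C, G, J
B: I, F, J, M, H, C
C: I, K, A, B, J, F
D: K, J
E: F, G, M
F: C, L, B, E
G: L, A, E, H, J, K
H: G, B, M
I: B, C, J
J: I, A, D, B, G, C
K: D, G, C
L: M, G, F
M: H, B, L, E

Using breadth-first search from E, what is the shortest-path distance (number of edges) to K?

2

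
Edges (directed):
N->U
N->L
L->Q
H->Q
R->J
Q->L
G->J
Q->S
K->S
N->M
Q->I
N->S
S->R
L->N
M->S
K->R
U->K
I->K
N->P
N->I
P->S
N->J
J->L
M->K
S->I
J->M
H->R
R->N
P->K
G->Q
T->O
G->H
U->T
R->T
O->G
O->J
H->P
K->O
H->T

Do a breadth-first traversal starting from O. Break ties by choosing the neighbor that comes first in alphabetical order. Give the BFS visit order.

O -> G -> J -> H -> Q -> L -> M -> P -> R -> T -> I -> S -> N -> K -> U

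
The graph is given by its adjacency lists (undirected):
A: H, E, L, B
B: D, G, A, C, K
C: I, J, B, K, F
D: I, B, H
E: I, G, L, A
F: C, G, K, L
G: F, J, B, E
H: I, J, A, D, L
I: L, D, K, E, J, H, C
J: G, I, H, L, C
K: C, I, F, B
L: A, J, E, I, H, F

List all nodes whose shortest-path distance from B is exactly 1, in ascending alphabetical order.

A, C, D, G, K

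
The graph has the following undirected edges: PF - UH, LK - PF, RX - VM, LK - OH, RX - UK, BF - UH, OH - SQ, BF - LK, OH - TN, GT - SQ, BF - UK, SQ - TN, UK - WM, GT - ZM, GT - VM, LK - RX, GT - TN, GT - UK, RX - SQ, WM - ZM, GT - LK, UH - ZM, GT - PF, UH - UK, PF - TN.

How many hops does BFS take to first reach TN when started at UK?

Level 0: UK
Level 1: BF, GT, RX, UH, WM
Level 2: LK, PF, SQ, TN, VM, ZM
Level 3: OH
TN first appears at level 2.

2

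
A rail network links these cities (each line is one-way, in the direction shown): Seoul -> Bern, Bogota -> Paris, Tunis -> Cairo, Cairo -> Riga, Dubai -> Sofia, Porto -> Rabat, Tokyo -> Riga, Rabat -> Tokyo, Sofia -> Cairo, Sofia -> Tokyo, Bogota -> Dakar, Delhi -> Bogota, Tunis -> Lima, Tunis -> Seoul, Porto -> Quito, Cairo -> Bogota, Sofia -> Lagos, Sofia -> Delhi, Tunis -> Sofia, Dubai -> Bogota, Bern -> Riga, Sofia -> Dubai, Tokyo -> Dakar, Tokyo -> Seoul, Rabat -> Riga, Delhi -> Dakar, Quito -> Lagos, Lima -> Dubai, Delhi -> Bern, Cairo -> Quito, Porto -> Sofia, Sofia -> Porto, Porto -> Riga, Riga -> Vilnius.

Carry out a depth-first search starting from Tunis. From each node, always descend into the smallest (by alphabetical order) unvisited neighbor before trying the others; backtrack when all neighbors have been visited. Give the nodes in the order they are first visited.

Visit Tunis
Tunis → Cairo
Cairo → Bogota
Bogota → Dakar
Bogota → Paris
Cairo → Quito
Quito → Lagos
Cairo → Riga
Riga → Vilnius
Tunis → Lima
Lima → Dubai
Dubai → Sofia
Sofia → Delhi
Delhi → Bern
Sofia → Porto
Porto → Rabat
Rabat → Tokyo
Tokyo → Seoul

Tunis Cairo Bogota Dakar Paris Quito Lagos Riga Vilnius Lima Dubai Sofia Delhi Bern Porto Rabat Tokyo Seoul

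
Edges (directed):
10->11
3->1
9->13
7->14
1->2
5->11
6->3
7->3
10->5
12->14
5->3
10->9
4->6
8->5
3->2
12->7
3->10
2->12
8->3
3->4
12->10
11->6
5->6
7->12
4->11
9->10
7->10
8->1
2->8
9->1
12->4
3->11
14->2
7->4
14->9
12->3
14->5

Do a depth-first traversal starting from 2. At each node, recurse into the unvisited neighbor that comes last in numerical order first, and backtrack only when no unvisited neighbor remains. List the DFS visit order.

2 -> 12 -> 14 -> 9 -> 13 -> 10 -> 11 -> 6 -> 3 -> 4 -> 1 -> 5 -> 7 -> 8

Visit 2
2 → 12
12 → 14
14 → 9
9 → 13
9 → 10
10 → 11
11 → 6
6 → 3
3 → 4
3 → 1
10 → 5
12 → 7
2 → 8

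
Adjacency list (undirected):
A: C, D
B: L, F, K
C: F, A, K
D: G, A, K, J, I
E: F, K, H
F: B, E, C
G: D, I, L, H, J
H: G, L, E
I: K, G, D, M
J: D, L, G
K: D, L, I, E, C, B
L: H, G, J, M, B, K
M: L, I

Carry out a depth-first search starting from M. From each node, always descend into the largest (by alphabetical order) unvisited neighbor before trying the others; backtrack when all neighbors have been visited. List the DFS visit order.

Visit M
M → L
L → K
K → I
I → G
G → J
J → D
D → A
A → C
C → F
F → E
E → H
F → B

M, L, K, I, G, J, D, A, C, F, E, H, B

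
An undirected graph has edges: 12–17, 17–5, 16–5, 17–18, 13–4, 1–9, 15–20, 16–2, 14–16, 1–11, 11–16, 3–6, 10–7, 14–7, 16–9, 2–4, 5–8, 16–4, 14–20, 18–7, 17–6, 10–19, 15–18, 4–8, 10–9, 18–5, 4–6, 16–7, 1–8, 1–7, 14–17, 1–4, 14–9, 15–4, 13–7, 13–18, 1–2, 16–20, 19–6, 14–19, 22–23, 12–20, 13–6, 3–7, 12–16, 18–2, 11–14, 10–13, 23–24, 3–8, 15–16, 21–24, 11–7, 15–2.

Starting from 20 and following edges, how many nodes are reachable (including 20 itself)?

BFS from 20 visits: 20, 16, 15, 14, 12, 11, 9, 7, 5, 4, 2, 18, 19, 17, 1, 10, 13, 3, 8, 6
Reachable nodes: 20 of 24 total.

20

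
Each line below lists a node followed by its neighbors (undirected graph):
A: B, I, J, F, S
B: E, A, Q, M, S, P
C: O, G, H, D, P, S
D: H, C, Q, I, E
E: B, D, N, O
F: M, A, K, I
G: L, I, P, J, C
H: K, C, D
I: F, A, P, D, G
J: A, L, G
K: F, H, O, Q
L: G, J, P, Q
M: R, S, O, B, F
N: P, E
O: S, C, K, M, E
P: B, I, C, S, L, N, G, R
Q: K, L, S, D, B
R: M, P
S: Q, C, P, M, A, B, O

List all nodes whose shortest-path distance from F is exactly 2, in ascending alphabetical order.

B, D, G, H, J, O, P, Q, R, S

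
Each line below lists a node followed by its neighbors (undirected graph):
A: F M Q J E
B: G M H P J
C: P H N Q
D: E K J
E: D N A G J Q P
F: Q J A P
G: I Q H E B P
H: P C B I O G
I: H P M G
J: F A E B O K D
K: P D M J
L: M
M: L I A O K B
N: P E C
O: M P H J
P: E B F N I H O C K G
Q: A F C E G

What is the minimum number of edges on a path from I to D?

Level 0: I
Level 1: G, H, M, P
Level 2: A, B, C, E, F, K, L, N, O, Q
Level 3: D, J
D first appears at level 3.

3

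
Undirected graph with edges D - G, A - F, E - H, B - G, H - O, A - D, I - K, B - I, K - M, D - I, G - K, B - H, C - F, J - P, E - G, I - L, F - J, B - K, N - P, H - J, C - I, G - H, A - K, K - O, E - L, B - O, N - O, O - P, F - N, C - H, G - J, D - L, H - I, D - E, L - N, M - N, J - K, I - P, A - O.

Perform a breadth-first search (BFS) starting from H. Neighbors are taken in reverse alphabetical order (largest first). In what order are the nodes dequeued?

H O J I G E C B P N K A F L D M

Visit H; enqueue O, J, I, G, E, C, B → queue [O, J, I, G, E, C, B]
Visit O; enqueue P, N, K, A → queue [J, I, G, E, C, B, P, N, K, A]
Visit J; enqueue F → queue [I, G, E, C, B, P, N, K, A, F]
Visit I; enqueue L, D → queue [G, E, C, B, P, N, K, A, F, L, D]
Visit G → queue [E, C, B, P, N, K, A, F, L, D]
Visit E → queue [C, B, P, N, K, A, F, L, D]
Visit C → queue [B, P, N, K, A, F, L, D]
Visit B → queue [P, N, K, A, F, L, D]
Visit P → queue [N, K, A, F, L, D]
Visit N; enqueue M → queue [K, A, F, L, D, M]
Visit K → queue [A, F, L, D, M]
Visit A → queue [F, L, D, M]
Visit F → queue [L, D, M]
Visit L → queue [D, M]
Visit D → queue [M]
Visit M → queue []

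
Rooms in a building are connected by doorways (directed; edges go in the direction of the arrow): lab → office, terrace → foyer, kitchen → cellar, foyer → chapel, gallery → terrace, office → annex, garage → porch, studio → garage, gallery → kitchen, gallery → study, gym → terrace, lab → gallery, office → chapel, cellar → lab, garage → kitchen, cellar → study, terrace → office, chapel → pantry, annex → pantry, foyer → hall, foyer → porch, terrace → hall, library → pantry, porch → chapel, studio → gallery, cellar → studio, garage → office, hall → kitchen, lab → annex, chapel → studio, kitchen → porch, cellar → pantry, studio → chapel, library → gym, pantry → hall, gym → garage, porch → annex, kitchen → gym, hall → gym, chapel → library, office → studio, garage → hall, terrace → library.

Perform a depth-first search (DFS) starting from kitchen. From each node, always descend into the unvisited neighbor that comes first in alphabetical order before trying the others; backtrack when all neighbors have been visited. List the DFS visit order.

Visit kitchen
kitchen → cellar
cellar → lab
lab → annex
annex → pantry
pantry → hall
hall → gym
gym → garage
garage → office
office → chapel
chapel → library
chapel → studio
studio → gallery
gallery → study
gallery → terrace
terrace → foyer
foyer → porch

kitchen, cellar, lab, annex, pantry, hall, gym, garage, office, chapel, library, studio, gallery, study, terrace, foyer, porch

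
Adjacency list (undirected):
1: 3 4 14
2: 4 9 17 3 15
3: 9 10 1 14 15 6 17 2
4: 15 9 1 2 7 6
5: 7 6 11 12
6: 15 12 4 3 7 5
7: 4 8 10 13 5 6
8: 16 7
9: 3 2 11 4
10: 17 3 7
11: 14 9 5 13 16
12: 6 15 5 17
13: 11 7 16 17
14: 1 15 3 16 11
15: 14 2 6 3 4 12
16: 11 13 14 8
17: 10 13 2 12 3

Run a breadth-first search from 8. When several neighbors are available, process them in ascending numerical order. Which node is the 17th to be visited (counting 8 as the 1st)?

17

Visit 8; enqueue 7, 16 → queue [7, 16]
Visit 7; enqueue 4, 5, 6, 10, 13 → queue [16, 4, 5, 6, 10, 13]
Visit 16; enqueue 11, 14 → queue [4, 5, 6, 10, 13, 11, 14]
Visit 4; enqueue 1, 2, 9, 15 → queue [5, 6, 10, 13, 11, 14, 1, 2, 9, 15]
Visit 5; enqueue 12 → queue [6, 10, 13, 11, 14, 1, 2, 9, 15, 12]
Visit 6; enqueue 3 → queue [10, 13, 11, 14, 1, 2, 9, 15, 12, 3]
Visit 10; enqueue 17 → queue [13, 11, 14, 1, 2, 9, 15, 12, 3, 17]
Visit 13 → queue [11, 14, 1, 2, 9, 15, 12, 3, 17]
Visit 11 → queue [14, 1, 2, 9, 15, 12, 3, 17]
Visit 14 → queue [1, 2, 9, 15, 12, 3, 17]
Visit 1 → queue [2, 9, 15, 12, 3, 17]
Visit 2 → queue [9, 15, 12, 3, 17]
Visit 9 → queue [15, 12, 3, 17]
Visit 15 → queue [12, 3, 17]
Visit 12 → queue [3, 17]
Visit 3 → queue [17]
Visit 17 → queue []

Visit order: 8, 7, 16, 4, 5, 6, 10, 13, 11, 14, 1, 2, 9, 15, 12, 3, 17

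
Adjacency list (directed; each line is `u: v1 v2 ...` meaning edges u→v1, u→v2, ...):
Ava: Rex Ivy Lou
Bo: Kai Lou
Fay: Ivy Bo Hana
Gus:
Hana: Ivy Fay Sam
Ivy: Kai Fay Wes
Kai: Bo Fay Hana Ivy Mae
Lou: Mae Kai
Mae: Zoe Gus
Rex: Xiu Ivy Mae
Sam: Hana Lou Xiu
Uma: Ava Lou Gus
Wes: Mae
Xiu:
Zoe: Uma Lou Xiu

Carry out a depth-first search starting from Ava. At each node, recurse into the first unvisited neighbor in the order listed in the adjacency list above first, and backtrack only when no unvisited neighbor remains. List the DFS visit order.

Ava Rex Xiu Ivy Kai Bo Lou Mae Zoe Uma Gus Fay Hana Sam Wes

Visit Ava
Ava → Rex
Rex → Xiu
Rex → Ivy
Ivy → Kai
Kai → Bo
Bo → Lou
Lou → Mae
Mae → Zoe
Zoe → Uma
Uma → Gus
Kai → Fay
Fay → Hana
Hana → Sam
Ivy → Wes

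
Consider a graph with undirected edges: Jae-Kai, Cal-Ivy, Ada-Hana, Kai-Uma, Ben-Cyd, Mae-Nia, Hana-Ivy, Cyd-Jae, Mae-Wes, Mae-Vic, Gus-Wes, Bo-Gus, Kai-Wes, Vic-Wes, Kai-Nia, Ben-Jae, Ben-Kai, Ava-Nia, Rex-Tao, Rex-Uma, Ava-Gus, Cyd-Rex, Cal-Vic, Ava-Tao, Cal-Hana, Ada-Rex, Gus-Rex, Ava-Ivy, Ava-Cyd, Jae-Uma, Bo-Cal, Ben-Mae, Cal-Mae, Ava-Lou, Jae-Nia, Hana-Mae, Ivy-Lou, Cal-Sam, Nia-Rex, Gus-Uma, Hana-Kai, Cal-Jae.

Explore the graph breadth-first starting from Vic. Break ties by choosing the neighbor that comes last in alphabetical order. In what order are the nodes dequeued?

Vic → Wes → Mae → Cal → Kai → Gus → Nia → Hana → Ben → Sam → Jae → Ivy → Bo → Uma → Rex → Ava → Ada → Cyd → Lou → Tao

Visit Vic; enqueue Wes, Mae, Cal → queue [Wes, Mae, Cal]
Visit Wes; enqueue Kai, Gus → queue [Mae, Cal, Kai, Gus]
Visit Mae; enqueue Nia, Hana, Ben → queue [Cal, Kai, Gus, Nia, Hana, Ben]
Visit Cal; enqueue Sam, Jae, Ivy, Bo → queue [Kai, Gus, Nia, Hana, Ben, Sam, Jae, Ivy, Bo]
Visit Kai; enqueue Uma → queue [Gus, Nia, Hana, Ben, Sam, Jae, Ivy, Bo, Uma]
Visit Gus; enqueue Rex, Ava → queue [Nia, Hana, Ben, Sam, Jae, Ivy, Bo, Uma, Rex, Ava]
Visit Nia → queue [Hana, Ben, Sam, Jae, Ivy, Bo, Uma, Rex, Ava]
Visit Hana; enqueue Ada → queue [Ben, Sam, Jae, Ivy, Bo, Uma, Rex, Ava, Ada]
Visit Ben; enqueue Cyd → queue [Sam, Jae, Ivy, Bo, Uma, Rex, Ava, Ada, Cyd]
Visit Sam → queue [Jae, Ivy, Bo, Uma, Rex, Ava, Ada, Cyd]
Visit Jae → queue [Ivy, Bo, Uma, Rex, Ava, Ada, Cyd]
Visit Ivy; enqueue Lou → queue [Bo, Uma, Rex, Ava, Ada, Cyd, Lou]
Visit Bo → queue [Uma, Rex, Ava, Ada, Cyd, Lou]
Visit Uma → queue [Rex, Ava, Ada, Cyd, Lou]
Visit Rex; enqueue Tao → queue [Ava, Ada, Cyd, Lou, Tao]
Visit Ava → queue [Ada, Cyd, Lou, Tao]
Visit Ada → queue [Cyd, Lou, Tao]
Visit Cyd → queue [Lou, Tao]
Visit Lou → queue [Tao]
Visit Tao → queue []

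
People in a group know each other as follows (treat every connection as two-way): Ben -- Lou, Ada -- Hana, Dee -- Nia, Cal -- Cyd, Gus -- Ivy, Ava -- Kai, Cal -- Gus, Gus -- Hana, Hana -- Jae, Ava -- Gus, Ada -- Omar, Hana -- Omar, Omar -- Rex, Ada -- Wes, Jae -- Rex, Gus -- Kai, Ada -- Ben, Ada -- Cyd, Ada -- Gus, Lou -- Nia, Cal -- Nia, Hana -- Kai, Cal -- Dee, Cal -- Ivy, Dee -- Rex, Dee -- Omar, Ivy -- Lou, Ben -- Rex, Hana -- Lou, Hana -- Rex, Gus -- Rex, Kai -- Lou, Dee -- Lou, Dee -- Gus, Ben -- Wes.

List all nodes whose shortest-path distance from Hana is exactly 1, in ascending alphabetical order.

Ada, Gus, Jae, Kai, Lou, Omar, Rex

Level 0: Hana
Level 1: Ada, Gus, Jae, Kai, Lou, Omar, Rex
Level 2: Ava, Ben, Cal, Cyd, Dee, Ivy, Nia, Wes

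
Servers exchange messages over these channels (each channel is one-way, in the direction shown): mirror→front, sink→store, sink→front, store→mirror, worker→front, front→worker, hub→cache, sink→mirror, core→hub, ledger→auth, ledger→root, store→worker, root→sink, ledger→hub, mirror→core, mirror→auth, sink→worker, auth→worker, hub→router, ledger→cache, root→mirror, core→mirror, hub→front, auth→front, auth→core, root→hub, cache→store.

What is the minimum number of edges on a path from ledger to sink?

2

Level 0: ledger
Level 1: auth, cache, hub, root
Level 2: core, front, mirror, router, sink, store, worker
sink first appears at level 2.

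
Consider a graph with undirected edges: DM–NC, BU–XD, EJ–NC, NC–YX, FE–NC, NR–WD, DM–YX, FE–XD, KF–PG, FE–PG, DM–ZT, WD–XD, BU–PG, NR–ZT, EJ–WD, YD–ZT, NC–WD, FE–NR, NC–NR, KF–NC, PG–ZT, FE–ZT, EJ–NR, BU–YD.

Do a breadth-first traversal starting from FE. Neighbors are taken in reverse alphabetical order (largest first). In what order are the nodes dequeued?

FE, ZT, XD, PG, NR, NC, YD, DM, WD, BU, KF, EJ, YX

Visit FE; enqueue ZT, XD, PG, NR, NC → queue [ZT, XD, PG, NR, NC]
Visit ZT; enqueue YD, DM → queue [XD, PG, NR, NC, YD, DM]
Visit XD; enqueue WD, BU → queue [PG, NR, NC, YD, DM, WD, BU]
Visit PG; enqueue KF → queue [NR, NC, YD, DM, WD, BU, KF]
Visit NR; enqueue EJ → queue [NC, YD, DM, WD, BU, KF, EJ]
Visit NC; enqueue YX → queue [YD, DM, WD, BU, KF, EJ, YX]
Visit YD → queue [DM, WD, BU, KF, EJ, YX]
Visit DM → queue [WD, BU, KF, EJ, YX]
Visit WD → queue [BU, KF, EJ, YX]
Visit BU → queue [KF, EJ, YX]
Visit KF → queue [EJ, YX]
Visit EJ → queue [YX]
Visit YX → queue []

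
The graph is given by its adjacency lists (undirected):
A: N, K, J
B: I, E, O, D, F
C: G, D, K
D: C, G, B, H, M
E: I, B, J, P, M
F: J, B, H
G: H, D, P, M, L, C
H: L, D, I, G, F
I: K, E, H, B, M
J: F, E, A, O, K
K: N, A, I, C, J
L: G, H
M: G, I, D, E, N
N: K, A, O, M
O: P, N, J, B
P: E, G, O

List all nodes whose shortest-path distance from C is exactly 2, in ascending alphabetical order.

A, B, H, I, J, L, M, N, P

Level 0: C
Level 1: D, G, K
Level 2: A, B, H, I, J, L, M, N, P
Level 3: E, F, O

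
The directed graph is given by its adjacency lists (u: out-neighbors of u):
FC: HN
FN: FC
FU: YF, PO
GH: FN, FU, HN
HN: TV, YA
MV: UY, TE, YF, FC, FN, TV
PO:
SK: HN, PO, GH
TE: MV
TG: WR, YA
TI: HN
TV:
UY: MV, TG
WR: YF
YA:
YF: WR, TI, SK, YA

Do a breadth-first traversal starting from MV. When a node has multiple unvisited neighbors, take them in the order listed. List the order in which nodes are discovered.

Visit MV; enqueue UY, TE, YF, FC, FN, TV → queue [UY, TE, YF, FC, FN, TV]
Visit UY; enqueue TG → queue [TE, YF, FC, FN, TV, TG]
Visit TE → queue [YF, FC, FN, TV, TG]
Visit YF; enqueue WR, TI, SK, YA → queue [FC, FN, TV, TG, WR, TI, SK, YA]
Visit FC; enqueue HN → queue [FN, TV, TG, WR, TI, SK, YA, HN]
Visit FN → queue [TV, TG, WR, TI, SK, YA, HN]
Visit TV → queue [TG, WR, TI, SK, YA, HN]
Visit TG → queue [WR, TI, SK, YA, HN]
Visit WR → queue [TI, SK, YA, HN]
Visit TI → queue [SK, YA, HN]
Visit SK; enqueue PO, GH → queue [YA, HN, PO, GH]
Visit YA → queue [HN, PO, GH]
Visit HN → queue [PO, GH]
Visit PO → queue [GH]
Visit GH; enqueue FU → queue [FU]
Visit FU → queue []

MV → UY → TE → YF → FC → FN → TV → TG → WR → TI → SK → YA → HN → PO → GH → FU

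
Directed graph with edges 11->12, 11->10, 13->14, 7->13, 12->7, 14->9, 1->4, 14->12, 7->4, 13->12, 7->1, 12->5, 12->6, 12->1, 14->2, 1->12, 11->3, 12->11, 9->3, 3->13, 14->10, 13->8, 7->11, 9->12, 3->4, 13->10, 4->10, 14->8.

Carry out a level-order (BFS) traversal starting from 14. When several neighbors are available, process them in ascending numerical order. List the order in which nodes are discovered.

14 2 8 9 10 12 3 1 5 6 7 11 4 13

Visit 14; enqueue 2, 8, 9, 10, 12 → queue [2, 8, 9, 10, 12]
Visit 2 → queue [8, 9, 10, 12]
Visit 8 → queue [9, 10, 12]
Visit 9; enqueue 3 → queue [10, 12, 3]
Visit 10 → queue [12, 3]
Visit 12; enqueue 1, 5, 6, 7, 11 → queue [3, 1, 5, 6, 7, 11]
Visit 3; enqueue 4, 13 → queue [1, 5, 6, 7, 11, 4, 13]
Visit 1 → queue [5, 6, 7, 11, 4, 13]
Visit 5 → queue [6, 7, 11, 4, 13]
Visit 6 → queue [7, 11, 4, 13]
Visit 7 → queue [11, 4, 13]
Visit 11 → queue [4, 13]
Visit 4 → queue [13]
Visit 13 → queue []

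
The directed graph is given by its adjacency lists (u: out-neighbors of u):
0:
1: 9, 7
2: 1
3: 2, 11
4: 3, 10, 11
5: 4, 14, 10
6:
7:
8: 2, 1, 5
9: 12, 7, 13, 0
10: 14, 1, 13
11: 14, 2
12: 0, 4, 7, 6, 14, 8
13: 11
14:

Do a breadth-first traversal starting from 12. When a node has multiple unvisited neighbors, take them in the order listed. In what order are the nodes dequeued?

12 → 0 → 4 → 7 → 6 → 14 → 8 → 3 → 10 → 11 → 2 → 1 → 5 → 13 → 9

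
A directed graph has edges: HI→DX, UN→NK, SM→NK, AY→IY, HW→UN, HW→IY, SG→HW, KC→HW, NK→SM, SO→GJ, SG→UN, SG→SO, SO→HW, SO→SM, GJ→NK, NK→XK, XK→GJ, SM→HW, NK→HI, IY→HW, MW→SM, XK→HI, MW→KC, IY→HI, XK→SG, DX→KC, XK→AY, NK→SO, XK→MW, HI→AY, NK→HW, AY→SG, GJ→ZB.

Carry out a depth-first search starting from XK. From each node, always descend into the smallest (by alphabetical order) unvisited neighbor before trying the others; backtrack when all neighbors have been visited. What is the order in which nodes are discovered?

XK, AY, IY, HI, DX, KC, HW, UN, NK, SM, SO, GJ, ZB, SG, MW

Visit XK
XK → AY
AY → IY
IY → HI
HI → DX
DX → KC
KC → HW
HW → UN
UN → NK
NK → SM
NK → SO
SO → GJ
GJ → ZB
AY → SG
XK → MW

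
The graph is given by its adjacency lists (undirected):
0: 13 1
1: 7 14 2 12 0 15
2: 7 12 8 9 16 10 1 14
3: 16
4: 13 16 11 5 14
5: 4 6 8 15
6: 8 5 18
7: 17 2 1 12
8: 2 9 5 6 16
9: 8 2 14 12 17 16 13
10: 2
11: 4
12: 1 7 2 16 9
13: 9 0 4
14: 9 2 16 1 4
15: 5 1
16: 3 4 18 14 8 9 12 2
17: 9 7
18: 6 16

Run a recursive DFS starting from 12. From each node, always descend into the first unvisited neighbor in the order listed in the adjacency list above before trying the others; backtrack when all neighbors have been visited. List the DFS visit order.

Visit 12
12 → 1
1 → 7
7 → 17
17 → 9
9 → 8
8 → 2
2 → 16
16 → 3
16 → 4
4 → 13
13 → 0
4 → 11
4 → 5
5 → 6
6 → 18
5 → 15
4 → 14
2 → 10

12, 1, 7, 17, 9, 8, 2, 16, 3, 4, 13, 0, 11, 5, 6, 18, 15, 14, 10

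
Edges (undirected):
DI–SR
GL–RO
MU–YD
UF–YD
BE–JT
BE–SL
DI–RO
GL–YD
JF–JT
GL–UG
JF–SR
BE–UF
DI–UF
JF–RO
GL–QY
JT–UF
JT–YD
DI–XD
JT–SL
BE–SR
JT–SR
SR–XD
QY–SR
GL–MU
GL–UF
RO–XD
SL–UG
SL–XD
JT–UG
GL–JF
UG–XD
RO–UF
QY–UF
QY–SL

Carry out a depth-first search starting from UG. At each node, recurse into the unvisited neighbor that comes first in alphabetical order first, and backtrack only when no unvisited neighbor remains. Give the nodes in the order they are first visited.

UG, GL, JF, JT, BE, SL, QY, SR, DI, RO, UF, YD, MU, XD

Visit UG
UG → GL
GL → JF
JF → JT
JT → BE
BE → SL
SL → QY
QY → SR
SR → DI
DI → RO
RO → UF
UF → YD
YD → MU
RO → XD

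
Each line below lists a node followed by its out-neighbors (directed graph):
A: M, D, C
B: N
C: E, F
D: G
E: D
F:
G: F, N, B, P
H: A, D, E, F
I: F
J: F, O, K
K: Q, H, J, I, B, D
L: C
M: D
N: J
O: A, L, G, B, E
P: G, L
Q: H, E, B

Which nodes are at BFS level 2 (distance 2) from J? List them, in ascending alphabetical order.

A, B, D, E, G, H, I, L, Q

Level 0: J
Level 1: F, K, O
Level 2: A, B, D, E, G, H, I, L, Q
Level 3: C, M, N, P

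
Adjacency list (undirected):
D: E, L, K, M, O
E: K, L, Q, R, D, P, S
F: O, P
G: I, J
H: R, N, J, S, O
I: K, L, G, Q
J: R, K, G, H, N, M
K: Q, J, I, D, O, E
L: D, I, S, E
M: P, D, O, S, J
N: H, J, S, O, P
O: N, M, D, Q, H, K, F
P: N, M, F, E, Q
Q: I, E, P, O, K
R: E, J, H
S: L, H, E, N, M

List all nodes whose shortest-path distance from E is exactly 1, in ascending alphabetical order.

Level 0: E
Level 1: D, K, L, P, Q, R, S
Level 2: F, H, I, J, M, N, O
Level 3: G

D, K, L, P, Q, R, S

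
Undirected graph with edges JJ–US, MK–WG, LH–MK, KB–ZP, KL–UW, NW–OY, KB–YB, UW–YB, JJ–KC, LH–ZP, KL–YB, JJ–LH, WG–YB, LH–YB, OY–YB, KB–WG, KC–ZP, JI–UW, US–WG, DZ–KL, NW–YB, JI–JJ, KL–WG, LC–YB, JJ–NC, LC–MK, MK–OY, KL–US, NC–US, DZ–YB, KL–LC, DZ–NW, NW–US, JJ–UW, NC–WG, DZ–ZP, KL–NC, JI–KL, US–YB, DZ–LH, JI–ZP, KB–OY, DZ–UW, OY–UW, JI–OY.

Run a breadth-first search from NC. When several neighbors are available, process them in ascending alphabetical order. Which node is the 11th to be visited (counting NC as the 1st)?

Visit NC; enqueue JJ, KL, US, WG → queue [JJ, KL, US, WG]
Visit JJ; enqueue JI, KC, LH, UW → queue [KL, US, WG, JI, KC, LH, UW]
Visit KL; enqueue DZ, LC, YB → queue [US, WG, JI, KC, LH, UW, DZ, LC, YB]
Visit US; enqueue NW → queue [WG, JI, KC, LH, UW, DZ, LC, YB, NW]
Visit WG; enqueue KB, MK → queue [JI, KC, LH, UW, DZ, LC, YB, NW, KB, MK]
Visit JI; enqueue OY, ZP → queue [KC, LH, UW, DZ, LC, YB, NW, KB, MK, OY, ZP]
Visit KC → queue [LH, UW, DZ, LC, YB, NW, KB, MK, OY, ZP]
Visit LH → queue [UW, DZ, LC, YB, NW, KB, MK, OY, ZP]
Visit UW → queue [DZ, LC, YB, NW, KB, MK, OY, ZP]
Visit DZ → queue [LC, YB, NW, KB, MK, OY, ZP]
Visit LC → queue [YB, NW, KB, MK, OY, ZP]
Visit YB → queue [NW, KB, MK, OY, ZP]
Visit NW → queue [KB, MK, OY, ZP]
Visit KB → queue [MK, OY, ZP]
Visit MK → queue [OY, ZP]
Visit OY → queue [ZP]
Visit ZP → queue []

Visit order: NC, JJ, KL, US, WG, JI, KC, LH, UW, DZ, LC, YB, NW, KB, MK, OY, ZP

LC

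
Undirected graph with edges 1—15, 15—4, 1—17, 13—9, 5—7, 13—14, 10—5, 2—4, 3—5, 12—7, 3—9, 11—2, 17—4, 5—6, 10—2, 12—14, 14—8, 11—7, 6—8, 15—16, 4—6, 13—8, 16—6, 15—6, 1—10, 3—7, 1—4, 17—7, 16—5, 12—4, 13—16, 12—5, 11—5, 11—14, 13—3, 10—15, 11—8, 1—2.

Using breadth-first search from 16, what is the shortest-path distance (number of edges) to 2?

Level 0: 16
Level 1: 5, 6, 13, 15
Level 2: 1, 3, 4, 7, 8, 9, 10, 11, 12, 14
Level 3: 2, 17
2 first appears at level 3.

3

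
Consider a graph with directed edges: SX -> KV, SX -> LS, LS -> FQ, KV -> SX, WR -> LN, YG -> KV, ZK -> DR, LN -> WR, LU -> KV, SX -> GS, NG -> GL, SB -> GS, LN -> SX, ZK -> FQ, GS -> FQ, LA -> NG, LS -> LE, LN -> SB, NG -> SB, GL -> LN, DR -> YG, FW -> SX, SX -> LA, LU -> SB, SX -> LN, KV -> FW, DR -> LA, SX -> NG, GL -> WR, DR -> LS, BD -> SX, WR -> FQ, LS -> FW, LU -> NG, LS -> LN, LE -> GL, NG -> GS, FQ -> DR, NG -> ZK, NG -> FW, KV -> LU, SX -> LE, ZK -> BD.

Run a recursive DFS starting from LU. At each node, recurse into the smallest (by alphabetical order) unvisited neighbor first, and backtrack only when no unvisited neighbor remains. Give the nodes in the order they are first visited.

Visit LU
LU → KV
KV → FW
FW → SX
SX → GS
GS → FQ
FQ → DR
DR → LA
LA → NG
NG → GL
GL → LN
LN → SB
LN → WR
NG → ZK
ZK → BD
DR → LS
LS → LE
DR → YG

LU, KV, FW, SX, GS, FQ, DR, LA, NG, GL, LN, SB, WR, ZK, BD, LS, LE, YG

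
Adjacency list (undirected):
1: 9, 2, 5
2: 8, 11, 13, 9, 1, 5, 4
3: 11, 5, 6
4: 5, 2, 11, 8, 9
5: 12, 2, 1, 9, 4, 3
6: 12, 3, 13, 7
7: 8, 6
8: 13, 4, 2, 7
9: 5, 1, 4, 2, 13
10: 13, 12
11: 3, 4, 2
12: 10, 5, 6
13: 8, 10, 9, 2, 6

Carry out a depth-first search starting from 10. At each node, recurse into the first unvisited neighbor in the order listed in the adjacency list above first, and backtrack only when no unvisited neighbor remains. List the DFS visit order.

Visit 10
10 → 13
13 → 8
8 → 4
4 → 5
5 → 12
12 → 6
6 → 3
3 → 11
11 → 2
2 → 9
9 → 1
6 → 7

10 13 8 4 5 12 6 3 11 2 9 1 7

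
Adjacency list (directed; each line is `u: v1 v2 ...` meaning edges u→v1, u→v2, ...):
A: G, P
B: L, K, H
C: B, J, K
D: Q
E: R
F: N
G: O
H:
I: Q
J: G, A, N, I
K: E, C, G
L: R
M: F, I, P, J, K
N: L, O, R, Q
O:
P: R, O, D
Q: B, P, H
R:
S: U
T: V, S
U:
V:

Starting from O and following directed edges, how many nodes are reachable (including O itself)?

BFS from O visits: O
Reachable nodes: 1 of 22 total.

1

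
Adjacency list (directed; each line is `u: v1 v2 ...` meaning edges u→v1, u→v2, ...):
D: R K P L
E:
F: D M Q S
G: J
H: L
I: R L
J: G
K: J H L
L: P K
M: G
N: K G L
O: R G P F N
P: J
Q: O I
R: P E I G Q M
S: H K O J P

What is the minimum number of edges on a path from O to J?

2

Level 0: O
Level 1: F, G, N, P, R
Level 2: D, E, I, J, K, L, M, Q, S
Level 3: H
J first appears at level 2.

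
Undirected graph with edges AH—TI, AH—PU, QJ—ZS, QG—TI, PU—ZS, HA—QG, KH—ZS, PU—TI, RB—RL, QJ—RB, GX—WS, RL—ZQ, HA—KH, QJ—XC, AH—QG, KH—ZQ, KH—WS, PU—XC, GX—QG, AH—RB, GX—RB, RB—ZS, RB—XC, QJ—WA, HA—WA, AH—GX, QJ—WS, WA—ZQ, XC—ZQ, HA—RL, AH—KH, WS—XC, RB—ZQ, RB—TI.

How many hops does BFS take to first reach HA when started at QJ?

2

Level 0: QJ
Level 1: RB, WA, WS, XC, ZS
Level 2: AH, GX, HA, KH, PU, RL, TI, ZQ
Level 3: QG
HA first appears at level 2.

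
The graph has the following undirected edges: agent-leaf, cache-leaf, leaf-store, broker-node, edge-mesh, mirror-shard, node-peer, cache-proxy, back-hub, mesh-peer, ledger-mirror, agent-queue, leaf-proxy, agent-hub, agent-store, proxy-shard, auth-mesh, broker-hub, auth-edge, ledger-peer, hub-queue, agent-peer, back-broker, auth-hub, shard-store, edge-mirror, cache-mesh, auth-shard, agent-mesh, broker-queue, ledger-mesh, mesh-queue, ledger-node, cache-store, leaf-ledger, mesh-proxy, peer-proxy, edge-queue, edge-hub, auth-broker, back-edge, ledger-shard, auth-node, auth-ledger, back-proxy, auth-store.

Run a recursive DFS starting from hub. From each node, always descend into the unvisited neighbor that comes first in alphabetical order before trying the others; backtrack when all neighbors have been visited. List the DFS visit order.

Visit hub
hub → agent
agent → leaf
leaf → cache
cache → mesh
mesh → auth
auth → broker
broker → back
back → edge
edge → mirror
mirror → ledger
ledger → node
node → peer
peer → proxy
proxy → shard
shard → store
edge → queue

hub -> agent -> leaf -> cache -> mesh -> auth -> broker -> back -> edge -> mirror -> ledger -> node -> peer -> proxy -> shard -> store -> queue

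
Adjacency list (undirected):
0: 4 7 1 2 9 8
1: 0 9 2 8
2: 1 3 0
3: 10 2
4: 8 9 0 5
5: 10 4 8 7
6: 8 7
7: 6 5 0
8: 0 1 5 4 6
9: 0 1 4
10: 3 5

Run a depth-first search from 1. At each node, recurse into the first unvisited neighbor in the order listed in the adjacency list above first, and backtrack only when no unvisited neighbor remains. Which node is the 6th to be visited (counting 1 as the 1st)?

10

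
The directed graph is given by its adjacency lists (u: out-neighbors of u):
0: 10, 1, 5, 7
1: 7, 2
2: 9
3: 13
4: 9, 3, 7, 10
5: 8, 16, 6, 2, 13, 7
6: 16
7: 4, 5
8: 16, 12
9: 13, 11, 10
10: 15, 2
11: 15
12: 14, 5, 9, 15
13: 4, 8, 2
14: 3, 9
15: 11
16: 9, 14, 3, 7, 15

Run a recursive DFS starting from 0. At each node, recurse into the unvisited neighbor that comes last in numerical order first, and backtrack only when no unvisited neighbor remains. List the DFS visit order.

Visit 0
0 → 10
10 → 15
15 → 11
10 → 2
2 → 9
9 → 13
13 → 8
8 → 16
16 → 14
14 → 3
16 → 7
7 → 5
5 → 6
7 → 4
8 → 12
0 → 1

0, 10, 15, 11, 2, 9, 13, 8, 16, 14, 3, 7, 5, 6, 4, 12, 1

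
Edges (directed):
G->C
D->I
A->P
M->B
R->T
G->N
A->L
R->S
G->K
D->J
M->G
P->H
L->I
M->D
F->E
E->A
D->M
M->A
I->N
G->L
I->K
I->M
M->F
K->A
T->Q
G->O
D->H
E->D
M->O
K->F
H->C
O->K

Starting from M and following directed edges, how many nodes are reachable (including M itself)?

16

BFS from M visits: M, O, G, F, D, B, A, K, N, L, C, E, J, I, H, P
Reachable nodes: 16 of 20 total.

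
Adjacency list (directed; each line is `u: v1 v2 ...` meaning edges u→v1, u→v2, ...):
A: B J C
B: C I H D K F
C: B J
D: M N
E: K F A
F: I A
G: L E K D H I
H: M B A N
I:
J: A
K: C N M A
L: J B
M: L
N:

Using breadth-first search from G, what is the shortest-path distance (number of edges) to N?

Level 0: G
Level 1: D, E, H, I, K, L
Level 2: A, B, C, F, J, M, N
N first appears at level 2.

2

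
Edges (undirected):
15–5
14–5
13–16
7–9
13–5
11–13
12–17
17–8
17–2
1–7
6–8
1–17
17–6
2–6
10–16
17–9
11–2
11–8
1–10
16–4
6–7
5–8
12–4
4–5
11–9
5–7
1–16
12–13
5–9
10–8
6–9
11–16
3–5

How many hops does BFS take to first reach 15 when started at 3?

2

Level 0: 3
Level 1: 5
Level 2: 4, 7, 8, 9, 13, 14, 15
Level 3: 1, 6, 10, 11, 12, 16, 17
Level 4: 2
15 first appears at level 2.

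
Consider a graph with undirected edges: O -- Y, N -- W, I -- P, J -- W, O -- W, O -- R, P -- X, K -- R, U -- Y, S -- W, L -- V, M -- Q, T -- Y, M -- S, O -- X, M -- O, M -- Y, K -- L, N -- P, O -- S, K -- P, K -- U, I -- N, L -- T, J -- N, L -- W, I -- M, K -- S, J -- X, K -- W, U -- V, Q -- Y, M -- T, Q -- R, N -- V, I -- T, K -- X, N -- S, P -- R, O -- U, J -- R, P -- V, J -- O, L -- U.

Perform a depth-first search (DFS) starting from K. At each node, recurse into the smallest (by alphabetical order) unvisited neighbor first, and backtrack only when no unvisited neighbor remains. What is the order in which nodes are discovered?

K, L, T, I, M, O, J, N, P, R, Q, Y, U, V, X, S, W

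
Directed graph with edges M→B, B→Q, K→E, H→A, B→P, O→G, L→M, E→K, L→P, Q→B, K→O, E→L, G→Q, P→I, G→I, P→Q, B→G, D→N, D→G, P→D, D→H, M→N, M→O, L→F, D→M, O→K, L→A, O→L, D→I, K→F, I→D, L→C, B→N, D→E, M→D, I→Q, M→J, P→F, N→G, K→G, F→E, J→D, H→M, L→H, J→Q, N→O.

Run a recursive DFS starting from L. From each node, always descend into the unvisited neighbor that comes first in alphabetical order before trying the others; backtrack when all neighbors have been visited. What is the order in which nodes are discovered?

L, A, C, F, E, K, G, I, D, H, M, B, N, O, P, Q, J

Visit L
L → A
L → C
L → F
F → E
E → K
K → G
G → I
I → D
D → H
H → M
M → B
B → N
N → O
B → P
P → Q
M → J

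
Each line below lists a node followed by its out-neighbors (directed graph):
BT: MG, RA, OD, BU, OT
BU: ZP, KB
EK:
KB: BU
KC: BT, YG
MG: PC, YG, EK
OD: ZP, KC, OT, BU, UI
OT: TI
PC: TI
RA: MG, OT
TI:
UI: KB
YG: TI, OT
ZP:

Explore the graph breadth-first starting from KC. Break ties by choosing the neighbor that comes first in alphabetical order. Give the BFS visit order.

KC, BT, YG, BU, MG, OD, OT, RA, TI, KB, ZP, EK, PC, UI

Visit KC; enqueue BT, YG → queue [BT, YG]
Visit BT; enqueue BU, MG, OD, OT, RA → queue [YG, BU, MG, OD, OT, RA]
Visit YG; enqueue TI → queue [BU, MG, OD, OT, RA, TI]
Visit BU; enqueue KB, ZP → queue [MG, OD, OT, RA, TI, KB, ZP]
Visit MG; enqueue EK, PC → queue [OD, OT, RA, TI, KB, ZP, EK, PC]
Visit OD; enqueue UI → queue [OT, RA, TI, KB, ZP, EK, PC, UI]
Visit OT → queue [RA, TI, KB, ZP, EK, PC, UI]
Visit RA → queue [TI, KB, ZP, EK, PC, UI]
Visit TI → queue [KB, ZP, EK, PC, UI]
Visit KB → queue [ZP, EK, PC, UI]
Visit ZP → queue [EK, PC, UI]
Visit EK → queue [PC, UI]
Visit PC → queue [UI]
Visit UI → queue []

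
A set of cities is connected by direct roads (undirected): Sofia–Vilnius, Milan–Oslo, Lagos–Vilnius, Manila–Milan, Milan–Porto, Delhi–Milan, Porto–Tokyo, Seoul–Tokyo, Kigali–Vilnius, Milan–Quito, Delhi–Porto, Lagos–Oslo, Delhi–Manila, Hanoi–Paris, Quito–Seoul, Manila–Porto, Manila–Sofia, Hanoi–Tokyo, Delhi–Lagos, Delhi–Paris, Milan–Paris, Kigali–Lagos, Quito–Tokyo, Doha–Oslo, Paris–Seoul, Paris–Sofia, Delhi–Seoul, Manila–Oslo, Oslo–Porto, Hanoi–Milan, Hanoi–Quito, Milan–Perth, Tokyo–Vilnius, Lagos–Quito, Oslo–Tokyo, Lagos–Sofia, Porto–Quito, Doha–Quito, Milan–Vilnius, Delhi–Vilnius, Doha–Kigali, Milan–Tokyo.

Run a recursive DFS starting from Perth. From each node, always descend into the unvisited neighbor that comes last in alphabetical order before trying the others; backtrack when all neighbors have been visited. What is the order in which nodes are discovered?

Perth Milan Vilnius Tokyo Seoul Quito Porto Oslo Manila Sofia Paris Hanoi Delhi Lagos Kigali Doha

Visit Perth
Perth → Milan
Milan → Vilnius
Vilnius → Tokyo
Tokyo → Seoul
Seoul → Quito
Quito → Porto
Porto → Oslo
Oslo → Manila
Manila → Sofia
Sofia → Paris
Paris → Hanoi
Paris → Delhi
Delhi → Lagos
Lagos → Kigali
Kigali → Doha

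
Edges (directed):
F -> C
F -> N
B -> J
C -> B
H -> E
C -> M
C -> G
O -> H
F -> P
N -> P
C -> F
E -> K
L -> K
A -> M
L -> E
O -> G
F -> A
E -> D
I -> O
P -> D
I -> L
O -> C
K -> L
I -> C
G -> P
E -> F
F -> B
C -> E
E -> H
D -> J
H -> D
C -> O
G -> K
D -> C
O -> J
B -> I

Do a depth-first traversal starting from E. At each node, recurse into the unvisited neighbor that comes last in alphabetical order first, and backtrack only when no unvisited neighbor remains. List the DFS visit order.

Visit E
E → K
K → L
E → H
H → D
D → J
D → C
C → O
O → G
G → P
C → M
C → F
F → N
F → B
B → I
F → A

E, K, L, H, D, J, C, O, G, P, M, F, N, B, I, A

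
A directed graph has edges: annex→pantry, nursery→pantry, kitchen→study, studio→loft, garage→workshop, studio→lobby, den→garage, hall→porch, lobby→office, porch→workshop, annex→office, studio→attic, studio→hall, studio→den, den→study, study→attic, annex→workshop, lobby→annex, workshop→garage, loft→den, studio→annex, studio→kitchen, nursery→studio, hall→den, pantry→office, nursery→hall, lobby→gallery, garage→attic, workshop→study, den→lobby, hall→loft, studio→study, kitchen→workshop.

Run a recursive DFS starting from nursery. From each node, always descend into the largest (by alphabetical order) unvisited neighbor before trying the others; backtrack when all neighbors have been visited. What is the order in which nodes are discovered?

nursery → studio → study → attic → loft → den → lobby → office → gallery → annex → workshop → garage → pantry → kitchen → hall → porch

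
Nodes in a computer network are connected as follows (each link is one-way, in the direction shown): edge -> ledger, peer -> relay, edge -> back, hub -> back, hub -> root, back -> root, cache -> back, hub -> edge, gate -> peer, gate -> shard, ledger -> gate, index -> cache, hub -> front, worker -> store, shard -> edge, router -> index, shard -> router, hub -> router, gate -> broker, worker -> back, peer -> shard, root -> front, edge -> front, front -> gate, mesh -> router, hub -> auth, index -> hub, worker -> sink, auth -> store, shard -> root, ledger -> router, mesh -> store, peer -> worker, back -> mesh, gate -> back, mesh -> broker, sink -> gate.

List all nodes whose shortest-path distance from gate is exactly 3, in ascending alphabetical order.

front, index, ledger, sink, store

Level 0: gate
Level 1: back, broker, peer, shard
Level 2: edge, mesh, relay, root, router, worker
Level 3: front, index, ledger, sink, store
Level 4: cache, hub
Level 5: auth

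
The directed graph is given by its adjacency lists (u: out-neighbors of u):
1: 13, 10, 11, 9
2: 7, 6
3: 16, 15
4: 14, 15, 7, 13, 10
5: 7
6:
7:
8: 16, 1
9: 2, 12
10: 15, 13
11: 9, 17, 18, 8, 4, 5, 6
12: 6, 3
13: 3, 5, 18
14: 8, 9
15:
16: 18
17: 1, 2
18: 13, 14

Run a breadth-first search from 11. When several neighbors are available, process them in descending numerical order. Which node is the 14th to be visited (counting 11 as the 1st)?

16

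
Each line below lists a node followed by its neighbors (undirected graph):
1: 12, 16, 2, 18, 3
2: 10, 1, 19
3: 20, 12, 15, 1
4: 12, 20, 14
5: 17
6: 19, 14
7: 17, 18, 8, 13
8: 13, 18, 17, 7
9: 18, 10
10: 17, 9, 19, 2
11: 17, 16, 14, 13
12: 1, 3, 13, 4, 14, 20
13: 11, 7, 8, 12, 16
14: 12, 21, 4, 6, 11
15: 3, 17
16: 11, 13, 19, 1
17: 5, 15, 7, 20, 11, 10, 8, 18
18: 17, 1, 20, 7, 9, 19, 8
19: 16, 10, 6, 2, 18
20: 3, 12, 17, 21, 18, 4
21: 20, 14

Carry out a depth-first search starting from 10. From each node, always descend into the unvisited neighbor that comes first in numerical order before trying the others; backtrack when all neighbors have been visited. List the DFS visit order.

Visit 10
10 → 2
2 → 1
1 → 3
3 → 12
12 → 4
4 → 14
14 → 6
6 → 19
19 → 16
16 → 11
11 → 13
13 → 7
7 → 8
8 → 17
17 → 5
17 → 15
17 → 18
18 → 9
18 → 20
20 → 21

10 2 1 3 12 4 14 6 19 16 11 13 7 8 17 5 15 18 9 20 21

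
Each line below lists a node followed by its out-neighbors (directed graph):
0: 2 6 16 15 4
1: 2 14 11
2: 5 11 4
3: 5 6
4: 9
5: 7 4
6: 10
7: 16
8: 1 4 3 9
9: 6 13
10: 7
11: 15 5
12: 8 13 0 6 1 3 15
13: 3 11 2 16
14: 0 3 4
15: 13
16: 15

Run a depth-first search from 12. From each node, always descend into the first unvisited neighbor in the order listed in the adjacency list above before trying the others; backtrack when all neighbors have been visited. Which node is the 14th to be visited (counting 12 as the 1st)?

Visit 12
12 → 8
8 → 1
1 → 2
2 → 5
5 → 7
7 → 16
16 → 15
15 → 13
13 → 3
3 → 6
6 → 10
13 → 11
5 → 4
4 → 9
1 → 14
14 → 0

Visit order: 12, 8, 1, 2, 5, 7, 16, 15, 13, 3, 6, 10, 11, 4, 9, 14, 0

4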